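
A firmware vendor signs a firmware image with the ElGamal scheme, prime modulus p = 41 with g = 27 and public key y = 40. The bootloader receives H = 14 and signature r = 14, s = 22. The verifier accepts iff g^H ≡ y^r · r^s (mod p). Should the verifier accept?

accept

Left side g^H mod p:
Squares mod 41: 27^1≡27, 27^2≡32, 27^4≡40, 27^8≡1
14 = 8 + 4 + 2, so 27^14 ≡ 1·40·32 ≡ 9 (mod 41)
Right side y^r · r^s mod p:
Squares mod 41: 40^1≡40, 40^2≡1, 40^4≡1, 40^8≡1
14 = 8 + 4 + 2, so 40^14 ≡ 1·1·1 ≡ 1 (mod 41)
Squares mod 41: 14^1≡14, 14^2≡32, 14^4≡40, 14^8≡1, 14^16≡1
22 = 16 + 4 + 2, so 14^22 ≡ 1·40·32 ≡ 9 (mod 41)
1·9 = 9 ≡ 9 (mod 41)
9 ≡ 9 (mod 41), so the signature is genuine.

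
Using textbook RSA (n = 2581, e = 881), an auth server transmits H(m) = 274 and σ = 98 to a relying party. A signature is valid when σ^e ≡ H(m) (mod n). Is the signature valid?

σ^2 ≡ 98^2 = 9604 ≡ 1861
σ^4 ≡ 1861^2 = 3463321 ≡ 2200
σ^8 ≡ 2200^2 = 4840000 ≡ 625
σ^16 ≡ 625^2 = 390625 ≡ 894
σ^32 ≡ 894^2 = 799236 ≡ 1707
σ^64 ≡ 1707^2 = 2913849 ≡ 2481
σ^128 ≡ 2481^2 = 6155361 ≡ 2257
σ^256 ≡ 2257^2 = 5094049 ≡ 1736
σ^512 ≡ 1736^2 = 3013696 ≡ 1669
881 = 512 + 256 + 64 + 32 + 16 + 1, so σ^881 ≡ 1669·1736·2481·1707·894·98 ≡ 543 (mod 2581)
The recovered value 543 does not match the digest 274.

invalid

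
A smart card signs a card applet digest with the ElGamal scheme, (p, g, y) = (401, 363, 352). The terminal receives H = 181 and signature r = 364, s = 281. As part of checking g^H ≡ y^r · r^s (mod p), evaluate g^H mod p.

34

Squares mod 401: 363^1≡363, 363^2≡241, 363^4≡337, 363^8≡86, 363^16≡178, 363^32≡5, 363^64≡25, 363^128≡224
181 = 128 + 32 + 16 + 4 + 1, so 363^181 ≡ 224·5·178·337·363 ≡ 34 (mod 401)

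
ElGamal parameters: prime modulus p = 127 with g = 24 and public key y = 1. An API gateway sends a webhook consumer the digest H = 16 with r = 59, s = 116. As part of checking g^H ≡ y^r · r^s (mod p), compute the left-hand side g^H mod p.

99

Squares mod 127: 24^1≡24, 24^2≡68, 24^4≡52, 24^8≡37, 24^16≡99
24^16 ≡ 99 (mod 127)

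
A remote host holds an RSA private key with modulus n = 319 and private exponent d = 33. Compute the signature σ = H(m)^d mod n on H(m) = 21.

263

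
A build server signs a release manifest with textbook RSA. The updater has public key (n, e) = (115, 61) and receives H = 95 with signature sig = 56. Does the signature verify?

does not verify

Squares mod 115: sig^1≡56, sig^2≡31, sig^4≡41, sig^8≡71, sig^16≡96, sig^32≡16
61 = 32 + 16 + 8 + 4 + 1, so sig^61 ≡ 16·96·71·41·56 ≡ 86 (mod 115)
86 ≠ 95, so verification fails.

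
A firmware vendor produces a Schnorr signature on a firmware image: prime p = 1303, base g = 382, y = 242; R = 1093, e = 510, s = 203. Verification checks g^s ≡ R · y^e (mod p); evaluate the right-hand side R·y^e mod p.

1241

Squares mod 1303: 242^1≡242, 242^2≡1232, 242^4≡1132, 242^8≡575, 242^16≡966, 242^32≡208, 242^64≡265, 242^128≡1166, 242^256≡527
510 = 256 + 128 + 64 + 32 + 16 + 8 + 4 + 2, so 242^510 ≡ 527·1166·265·208·966·575·1132·1232 ≡ 658 (mod 1303)
R · y^e ≡ 1093·658 = 719194 ≡ 1241 (mod 1303)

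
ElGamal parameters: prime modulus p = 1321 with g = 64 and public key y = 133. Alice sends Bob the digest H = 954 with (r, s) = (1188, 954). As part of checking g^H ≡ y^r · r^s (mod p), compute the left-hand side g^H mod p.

516

64^954 mod 1321 = 516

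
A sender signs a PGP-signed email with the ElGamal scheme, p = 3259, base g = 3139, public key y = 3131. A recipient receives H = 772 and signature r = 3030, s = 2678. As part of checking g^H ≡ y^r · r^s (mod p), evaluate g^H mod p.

2412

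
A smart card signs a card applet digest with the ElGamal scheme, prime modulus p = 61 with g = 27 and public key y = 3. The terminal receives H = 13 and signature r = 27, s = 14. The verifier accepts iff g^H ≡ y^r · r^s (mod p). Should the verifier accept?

Left side g^H mod p:
Squares mod 61: 27^1≡27, 27^2≡58, 27^4≡9, 27^8≡20
13 = 8 + 4 + 1, so 27^13 ≡ 20·9·27 ≡ 41 (mod 61)
Right side y^r · r^s mod p:
Squares mod 61: 3^1≡3, 3^2≡9, 3^4≡20, 3^8≡34, 3^16≡58
27 = 16 + 8 + 2 + 1, so 3^27 ≡ 58·34·9·3 ≡ 52 (mod 61)
Squares mod 61: 27^1≡27, 27^2≡58, 27^4≡9, 27^8≡20
14 = 8 + 4 + 2, so 27^14 ≡ 20·9·58 ≡ 9 (mod 61)
52·9 = 468 ≡ 41 (mod 61)
41 ≡ 41 (mod 61), so the signature is genuine.

accept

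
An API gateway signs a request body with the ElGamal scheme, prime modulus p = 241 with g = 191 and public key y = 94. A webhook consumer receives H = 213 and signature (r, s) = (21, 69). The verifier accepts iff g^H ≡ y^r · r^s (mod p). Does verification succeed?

fails

Left side g^H mod p:
191^2 = 36481 ≡ 90
191^4 ≡ 90^2 = 8100 ≡ 147
191^8 ≡ 147^2 = 21609 ≡ 160
191^16 ≡ 160^2 = 25600 ≡ 54
191^32 ≡ 54^2 = 2916 ≡ 24
191^64 ≡ 24^2 = 576 ≡ 94
191^128 ≡ 94^2 = 8836 ≡ 160
213 = 128 + 64 + 16 + 4 + 1, so 191^213 ≡ 160·94·54·147·191 ≡ 236 (mod 241)
Right side y^r · r^s mod p:
94^2 = 8836 ≡ 160
94^4 ≡ 160^2 = 25600 ≡ 54
94^8 ≡ 54^2 = 2916 ≡ 24
94^16 ≡ 24^2 = 576 ≡ 94
21 = 16 + 4 + 1, so 94^21 ≡ 94·54·94 ≡ 205 (mod 241)
21^2 = 441 ≡ 200
21^4 ≡ 200^2 = 40000 ≡ 235
21^8 ≡ 235^2 = 55225 ≡ 36
21^16 ≡ 36^2 = 1296 ≡ 91
21^32 ≡ 91^2 = 8281 ≡ 87
21^64 ≡ 87^2 = 7569 ≡ 98
69 = 64 + 4 + 1, so 21^69 ≡ 98·235·21 ≡ 184 (mod 241)
205·184 = 37720 ≡ 124 (mod 241)
236 ≠ 124, so verification fails.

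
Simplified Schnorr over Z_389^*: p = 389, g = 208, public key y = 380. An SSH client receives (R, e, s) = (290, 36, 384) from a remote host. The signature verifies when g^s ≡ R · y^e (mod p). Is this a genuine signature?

genuine

g^s mod p:
208^2 = 43264 ≡ 85
208^4 ≡ 85^2 = 7225 ≡ 223
208^8 ≡ 223^2 = 49729 ≡ 326
208^16 ≡ 326^2 = 106276 ≡ 79
208^32 ≡ 79^2 = 6241 ≡ 17
208^64 ≡ 17^2 = 289
208^128 ≡ 289^2 = 83521 ≡ 275
208^256 ≡ 275^2 = 75625 ≡ 159
384 = 256 + 128, so 208^384 ≡ 159·275 ≡ 157 (mod 389)
R · y^e mod p:
380^2 = 144400 ≡ 81
380^4 ≡ 81^2 = 6561 ≡ 337
380^8 ≡ 337^2 = 113569 ≡ 370
380^16 ≡ 370^2 = 136900 ≡ 361
380^32 ≡ 361^2 = 130321 ≡ 6
36 = 32 + 4, so 380^36 ≡ 6·337 ≡ 77 (mod 389)
290·77 = 22330 ≡ 157 (mod 389)
157 ≡ 157 (mod 389); signature holds.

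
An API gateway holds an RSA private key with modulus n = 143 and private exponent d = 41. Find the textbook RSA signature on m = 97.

119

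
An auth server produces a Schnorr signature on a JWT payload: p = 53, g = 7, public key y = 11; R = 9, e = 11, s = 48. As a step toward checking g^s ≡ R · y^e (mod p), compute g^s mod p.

10

7^2 = 49
7^4 ≡ 49^2 = 2401 ≡ 16
7^8 ≡ 16^2 = 256 ≡ 44
7^16 ≡ 44^2 = 1936 ≡ 28
7^32 ≡ 28^2 = 784 ≡ 42
48 = 32 + 16, so 7^48 ≡ 42·28 ≡ 10 (mod 53)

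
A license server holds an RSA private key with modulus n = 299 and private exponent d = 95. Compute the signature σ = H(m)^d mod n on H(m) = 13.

(H(m))^2 ≡ 13^2 = 169
(H(m))^4 ≡ 169^2 = 28561 ≡ 156
(H(m))^8 ≡ 156^2 = 24336 ≡ 117
(H(m))^16 ≡ 117^2 = 13689 ≡ 234
(H(m))^32 ≡ 234^2 = 54756 ≡ 39
(H(m))^64 ≡ 39^2 = 1521 ≡ 26
95 = 64 + 16 + 8 + 4 + 2 + 1, so (H(m))^95 ≡ 26·234·117·156·169·13 ≡ 78 (mod 299)

78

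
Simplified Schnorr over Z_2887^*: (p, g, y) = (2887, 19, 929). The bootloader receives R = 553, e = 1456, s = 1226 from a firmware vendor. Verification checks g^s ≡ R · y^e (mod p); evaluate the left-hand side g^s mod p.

1648

Squares mod 2887: 19^1≡19, 19^2≡361, 19^4≡406, 19^8≡277, 19^16≡1667, 19^32≡1595, 19^64≡578, 19^128≡2079, 19^256≡402, 19^512≡2819, 19^1024≡1737
1226 = 1024 + 128 + 64 + 8 + 2, so 19^1226 ≡ 1737·2079·578·277·361 ≡ 1648 (mod 2887)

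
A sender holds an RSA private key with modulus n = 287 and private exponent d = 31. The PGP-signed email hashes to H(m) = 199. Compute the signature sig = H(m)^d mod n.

192

Squares mod 287: (H(m))^1≡199, (H(m))^2≡282, (H(m))^4≡25, (H(m))^8≡51, (H(m))^16≡18
31 = 16 + 8 + 4 + 2 + 1, so (H(m))^31 ≡ 18·51·25·282·199 ≡ 192 (mod 287)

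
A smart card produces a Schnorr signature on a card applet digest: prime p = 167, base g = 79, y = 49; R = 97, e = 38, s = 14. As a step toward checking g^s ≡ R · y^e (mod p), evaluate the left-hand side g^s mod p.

79^2 = 6241 ≡ 62
79^4 ≡ 62^2 = 3844 ≡ 3
79^8 ≡ 3^2 = 9
14 = 8 + 4 + 2, so 79^14 ≡ 9·3·62 ≡ 4 (mod 167)

4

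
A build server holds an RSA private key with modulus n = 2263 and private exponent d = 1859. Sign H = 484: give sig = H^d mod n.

173

H^2 ≡ 484^2 = 234256 ≡ 1167
H^4 ≡ 1167^2 = 1361889 ≡ 1826
H^8 ≡ 1826^2 = 3334276 ≡ 877
H^16 ≡ 877^2 = 769129 ≡ 1972
H^32 ≡ 1972^2 = 3888784 ≡ 950
H^64 ≡ 950^2 = 902500 ≡ 1826
H^128 ≡ 1826^2 = 3334276 ≡ 877
H^256 ≡ 877^2 = 769129 ≡ 1972
H^512 ≡ 1972^2 = 3888784 ≡ 950
H^1024 ≡ 950^2 = 902500 ≡ 1826
1859 = 1024 + 512 + 256 + 64 + 2 + 1, so H^1859 ≡ 1826·950·1972·1826·1167·484 ≡ 173 (mod 2263)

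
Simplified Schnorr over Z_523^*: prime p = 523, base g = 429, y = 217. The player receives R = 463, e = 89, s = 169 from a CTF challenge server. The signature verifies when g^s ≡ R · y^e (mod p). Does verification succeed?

fails

g^s mod p:
429^2 = 184041 ≡ 468
429^4 ≡ 468^2 = 219024 ≡ 410
429^8 ≡ 410^2 = 168100 ≡ 217
429^16 ≡ 217^2 = 47089 ≡ 19
429^32 ≡ 19^2 = 361
429^64 ≡ 361^2 = 130321 ≡ 94
429^128 ≡ 94^2 = 8836 ≡ 468
169 = 128 + 32 + 8 + 1, so 429^169 ≡ 468·361·217·429 ≡ 504 (mod 523)
R · y^e mod p:
217^2 = 47089 ≡ 19
217^4 ≡ 19^2 = 361
217^8 ≡ 361^2 = 130321 ≡ 94
217^16 ≡ 94^2 = 8836 ≡ 468
217^32 ≡ 468^2 = 219024 ≡ 410
217^64 ≡ 410^2 = 168100 ≡ 217
89 = 64 + 16 + 8 + 1, so 217^89 ≡ 217·468·94·217 ≡ 94 (mod 523)
463·94 = 43522 ≡ 113 (mod 523)
504 ≠ 113; the check fails.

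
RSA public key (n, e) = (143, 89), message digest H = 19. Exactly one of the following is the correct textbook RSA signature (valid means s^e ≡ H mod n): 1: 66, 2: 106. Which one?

Candidate 1: Squares mod 143: 66^1≡66, 66^2≡66, 66^4≡66, 66^8≡66, 66^16≡66, 66^32≡66, 66^64≡66; 89 = 64 + 16 + 8 + 1, so 66^89 ≡ 66·66·66·66 ≡ 66 (mod 143)
Candidate 2: Squares mod 143: 106^1≡106, 106^2≡82, 106^4≡3, 106^8≡9, 106^16≡81, 106^32≡126, 106^64≡3; 89 = 64 + 16 + 8 + 1, so 106^89 ≡ 3·81·9·106 ≡ 19 (mod 143)
  → matches H = 19

2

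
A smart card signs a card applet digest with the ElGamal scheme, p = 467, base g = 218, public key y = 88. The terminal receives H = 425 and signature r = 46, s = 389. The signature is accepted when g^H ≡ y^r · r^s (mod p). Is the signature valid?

Left side g^H mod p:
Squares mod 467: 218^1≡218, 218^2≡357, 218^4≡425, 218^8≡363, 218^16≡75, 218^32≡21, 218^64≡441, 218^128≡209, 218^256≡250
425 = 256 + 128 + 32 + 8 + 1, so 218^425 ≡ 250·209·21·363·218 ≡ 297 (mod 467)
Right side y^r · r^s mod p:
Squares mod 467: 88^1≡88, 88^2≡272, 88^4≡198, 88^8≡443, 88^16≡109, 88^32≡206
46 = 32 + 8 + 4 + 2, so 88^46 ≡ 206·443·198·272 ≡ 189 (mod 467)
Squares mod 467: 46^1≡46, 46^2≡248, 46^4≡327, 46^8≡453, 46^16≡196, 46^32≡122, 46^64≡407, 46^128≡331, 46^256≡283
389 = 256 + 128 + 4 + 1, so 46^389 ≡ 283·331·327·46 ≡ 135 (mod 467)
189·135 = 25515 ≡ 297 (mod 467)
297 ≡ 297 (mod 467), so the signature is genuine.

valid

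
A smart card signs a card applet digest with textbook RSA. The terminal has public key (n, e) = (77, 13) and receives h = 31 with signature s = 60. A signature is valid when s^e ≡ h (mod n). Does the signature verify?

does not verify

s^2 ≡ 60^2 = 3600 ≡ 58
s^4 ≡ 58^2 = 3364 ≡ 53
s^8 ≡ 53^2 = 2809 ≡ 37
13 = 8 + 4 + 1, so s^13 ≡ 37·53·60 ≡ 4 (mod 77)
The recovered value 4 does not match the digest 31.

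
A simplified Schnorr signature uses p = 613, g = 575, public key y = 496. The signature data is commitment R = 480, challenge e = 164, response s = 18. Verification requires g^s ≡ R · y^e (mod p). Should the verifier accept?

g^s mod p:
575^2 = 330625 ≡ 218
575^4 ≡ 218^2 = 47524 ≡ 323
575^8 ≡ 323^2 = 104329 ≡ 119
575^16 ≡ 119^2 = 14161 ≡ 62
18 = 16 + 2, so 575^18 ≡ 62·218 ≡ 30 (mod 613)
R · y^e mod p:
496^2 = 246016 ≡ 203
496^4 ≡ 203^2 = 41209 ≡ 138
496^8 ≡ 138^2 = 19044 ≡ 41
496^16 ≡ 41^2 = 1681 ≡ 455
496^32 ≡ 455^2 = 207025 ≡ 444
496^64 ≡ 444^2 = 197136 ≡ 363
496^128 ≡ 363^2 = 131769 ≡ 587
164 = 128 + 32 + 4, so 496^164 ≡ 587·444·138 ≡ 115 (mod 613)
480·115 = 55200 ≡ 30 (mod 613)
30 ≡ 30 (mod 613); signature holds.

accept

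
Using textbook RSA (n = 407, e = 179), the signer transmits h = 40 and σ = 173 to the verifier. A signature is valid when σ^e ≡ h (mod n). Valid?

yes

σ^2 ≡ 173^2 = 29929 ≡ 218
σ^4 ≡ 218^2 = 47524 ≡ 312
σ^8 ≡ 312^2 = 97344 ≡ 71
σ^16 ≡ 71^2 = 5041 ≡ 157
σ^32 ≡ 157^2 = 24649 ≡ 229
σ^64 ≡ 229^2 = 52441 ≡ 345
σ^128 ≡ 345^2 = 119025 ≡ 181
179 = 128 + 32 + 16 + 2 + 1, so σ^179 ≡ 181·229·157·218·173 ≡ 40 (mod 407)
σ^179 mod 407 = 40 matches h.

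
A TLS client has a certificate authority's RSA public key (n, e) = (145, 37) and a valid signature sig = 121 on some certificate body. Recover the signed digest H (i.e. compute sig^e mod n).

Squares mod 145: sig^1≡121, sig^2≡141, sig^4≡16, sig^8≡111, sig^16≡141, sig^32≡16
37 = 32 + 4 + 1, so sig^37 ≡ 16·16·121 ≡ 91 (mod 145)

91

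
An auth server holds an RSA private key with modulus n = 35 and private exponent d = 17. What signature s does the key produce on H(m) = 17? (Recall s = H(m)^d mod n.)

Squares mod 35: (H(m))^1≡17, (H(m))^2≡9, (H(m))^4≡11, (H(m))^8≡16, (H(m))^16≡11
17 = 16 + 1, so (H(m))^17 ≡ 11·17 ≡ 12 (mod 35)

12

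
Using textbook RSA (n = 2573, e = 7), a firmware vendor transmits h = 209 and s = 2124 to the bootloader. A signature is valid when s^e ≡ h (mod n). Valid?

no

s^7 mod 2573 = 2364
The recovered value 2364 does not match the digest 209.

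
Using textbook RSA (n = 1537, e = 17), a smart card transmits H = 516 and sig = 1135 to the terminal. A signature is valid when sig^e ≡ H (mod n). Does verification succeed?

sig^17 mod 1537 = 1021
1021 ≠ 516, so verification fails.

fails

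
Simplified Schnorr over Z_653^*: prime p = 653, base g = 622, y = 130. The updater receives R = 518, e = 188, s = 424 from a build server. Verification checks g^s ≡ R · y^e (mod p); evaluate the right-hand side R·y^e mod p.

Squares mod 653: 130^1≡130, 130^2≡575, 130^4≡207, 130^8≡404, 130^16≡619, 130^32≡503, 130^64≡298, 130^128≡649
188 = 128 + 32 + 16 + 8 + 4, so 130^188 ≡ 649·503·619·404·207 ≡ 275 (mod 653)
R · y^e ≡ 518·275 = 142450 ≡ 96 (mod 653)

96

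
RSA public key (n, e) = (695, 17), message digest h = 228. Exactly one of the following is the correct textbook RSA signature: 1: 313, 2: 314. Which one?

1

Candidate 1: Squares mod 695: 313^1≡313, 313^2≡669, 313^4≡676, 313^8≡361, 313^16≡356; 17 = 16 + 1, so 313^17 ≡ 356·313 ≡ 228 (mod 695)
  → matches h = 228
Candidate 2: Squares mod 695: 314^1≡314, 314^2≡601, 314^4≡496, 314^8≡681, 314^16≡196; 17 = 16 + 1, so 314^17 ≡ 196·314 ≡ 384 (mod 695)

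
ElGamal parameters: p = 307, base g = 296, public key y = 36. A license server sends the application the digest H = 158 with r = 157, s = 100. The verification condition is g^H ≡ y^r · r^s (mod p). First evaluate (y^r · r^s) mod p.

36^2 = 1296 ≡ 68
36^4 ≡ 68^2 = 4624 ≡ 19
36^8 ≡ 19^2 = 361 ≡ 54
36^16 ≡ 54^2 = 2916 ≡ 153
36^32 ≡ 153^2 = 23409 ≡ 77
36^64 ≡ 77^2 = 5929 ≡ 96
36^128 ≡ 96^2 = 9216 ≡ 6
157 = 128 + 16 + 8 + 4 + 1, so 36^157 ≡ 6·153·54·19·36 ≡ 19 (mod 307)
157^2 = 24649 ≡ 89
157^4 ≡ 89^2 = 7921 ≡ 246
157^8 ≡ 246^2 = 60516 ≡ 37
157^16 ≡ 37^2 = 1369 ≡ 141
157^32 ≡ 141^2 = 19881 ≡ 233
157^64 ≡ 233^2 = 54289 ≡ 257
100 = 64 + 32 + 4, so 157^100 ≡ 257·233·246 ≡ 252 (mod 307)
y^r · r^s ≡ 19·252 = 4788 ≡ 183 (mod 307)

183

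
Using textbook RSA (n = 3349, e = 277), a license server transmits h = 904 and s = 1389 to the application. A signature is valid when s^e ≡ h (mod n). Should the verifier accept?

s^2 ≡ 1389^2 = 1929321 ≡ 297
s^4 ≡ 297^2 = 88209 ≡ 1135
s^8 ≡ 1135^2 = 1288225 ≡ 2209
s^16 ≡ 2209^2 = 4879681 ≡ 188
s^32 ≡ 188^2 = 35344 ≡ 1854
s^64 ≡ 1854^2 = 3437316 ≡ 1242
s^128 ≡ 1242^2 = 1542564 ≡ 2024
s^256 ≡ 2024^2 = 4096576 ≡ 749
277 = 256 + 16 + 4 + 1, so s^277 ≡ 749·188·1135·1389 ≡ 904 (mod 3349)
904 = h, so the signature checks out.

accept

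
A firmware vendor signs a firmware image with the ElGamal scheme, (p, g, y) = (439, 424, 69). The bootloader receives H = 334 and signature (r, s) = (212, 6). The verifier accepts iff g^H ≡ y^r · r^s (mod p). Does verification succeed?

passes

Left side g^H mod p:
424^2 = 179776 ≡ 225
424^4 ≡ 225^2 = 50625 ≡ 140
424^8 ≡ 140^2 = 19600 ≡ 284
424^16 ≡ 284^2 = 80656 ≡ 319
424^32 ≡ 319^2 = 101761 ≡ 352
424^64 ≡ 352^2 = 123904 ≡ 106
424^128 ≡ 106^2 = 11236 ≡ 261
424^256 ≡ 261^2 = 68121 ≡ 76
334 = 256 + 64 + 8 + 4 + 2, so 424^334 ≡ 76·106·284·140·225 ≡ 152 (mod 439)
Right side y^r · r^s mod p:
69^2 = 4761 ≡ 371
69^4 ≡ 371^2 = 137641 ≡ 234
69^8 ≡ 234^2 = 54756 ≡ 320
69^16 ≡ 320^2 = 102400 ≡ 113
69^32 ≡ 113^2 = 12769 ≡ 38
69^64 ≡ 38^2 = 1444 ≡ 127
69^128 ≡ 127^2 = 16129 ≡ 325
212 = 128 + 64 + 16 + 4, so 69^212 ≡ 325·127·113·234 ≡ 40 (mod 439)
212^2 = 44944 ≡ 166
212^4 ≡ 166^2 = 27556 ≡ 338
6 = 4 + 2, so 212^6 ≡ 338·166 ≡ 355 (mod 439)
40·355 = 14200 ≡ 152 (mod 439)
152 ≡ 152 (mod 439), so the signature is genuine.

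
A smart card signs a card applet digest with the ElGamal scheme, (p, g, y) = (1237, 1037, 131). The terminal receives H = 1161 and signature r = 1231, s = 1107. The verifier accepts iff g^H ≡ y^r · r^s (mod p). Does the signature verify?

does not verify

Left side g^H mod p:
Squares mod 1237: 1037^1≡1037, 1037^2≡416, 1037^4≡1113, 1037^8≡532, 1037^16≡988, 1037^32≡151, 1037^64≡535, 1037^128≡478, 1037^256≡876, 1037^512≡436, 1037^1024≡835
1161 = 1024 + 128 + 8 + 1, so 1037^1161 ≡ 835·478·532·1037 ≡ 156 (mod 1237)
Right side y^r · r^s mod p:
Squares mod 1237: 131^1≡131, 131^2≡1080, 131^4≡1146, 131^8≡859, 131^16≡629, 131^32≡1038, 131^64≡17, 131^128≡289, 131^256≡642, 131^512≡243, 131^1024≡910
1231 = 1024 + 128 + 64 + 8 + 4 + 2 + 1, so 131^1231 ≡ 910·289·17·859·1146·1080·131 ≡ 686 (mod 1237)
Squares mod 1237: 1231^1≡1231, 1231^2≡36, 1231^4≡59, 1231^8≡1007, 1231^16≡946, 1231^32≡565, 1231^64≡79, 1231^128≡56, 1231^256≡662, 1231^512≡346, 1231^1024≡964
1107 = 1024 + 64 + 16 + 2 + 1, so 1231^1107 ≡ 964·79·946·36·1231 ≡ 578 (mod 1237)
686·578 = 396508 ≡ 668 (mod 1237)
156 ≠ 668, so verification fails.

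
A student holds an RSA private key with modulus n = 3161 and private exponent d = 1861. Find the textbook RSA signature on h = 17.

h^1861 mod 3161 = 220

220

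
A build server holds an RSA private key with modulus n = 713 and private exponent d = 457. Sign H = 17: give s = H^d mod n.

H^2 ≡ 17^2 = 289
H^4 ≡ 289^2 = 83521 ≡ 100
H^8 ≡ 100^2 = 10000 ≡ 18
H^16 ≡ 18^2 = 324
H^32 ≡ 324^2 = 104976 ≡ 165
H^64 ≡ 165^2 = 27225 ≡ 131
H^128 ≡ 131^2 = 17161 ≡ 49
H^256 ≡ 49^2 = 2401 ≡ 262
457 = 256 + 128 + 64 + 8 + 1, so H^457 ≡ 262·49·131·18·17 ≡ 632 (mod 713)

632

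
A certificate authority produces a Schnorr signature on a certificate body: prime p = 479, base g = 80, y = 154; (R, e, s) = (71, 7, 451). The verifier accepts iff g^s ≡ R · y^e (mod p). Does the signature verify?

verifies

g^s mod p:
80^2 = 6400 ≡ 173
80^4 ≡ 173^2 = 29929 ≡ 231
80^8 ≡ 231^2 = 53361 ≡ 192
80^16 ≡ 192^2 = 36864 ≡ 460
80^32 ≡ 460^2 = 211600 ≡ 361
80^64 ≡ 361^2 = 130321 ≡ 33
80^128 ≡ 33^2 = 1089 ≡ 131
80^256 ≡ 131^2 = 17161 ≡ 396
451 = 256 + 128 + 64 + 2 + 1, so 80^451 ≡ 396·131·33·173·80 ≡ 22 (mod 479)
R · y^e mod p:
154^2 = 23716 ≡ 245
154^4 ≡ 245^2 = 60025 ≡ 150
7 = 4 + 2 + 1, so 154^7 ≡ 150·245·154 ≡ 115 (mod 479)
71·115 = 8165 ≡ 22 (mod 479)
22 ≡ 22 (mod 479); signature holds.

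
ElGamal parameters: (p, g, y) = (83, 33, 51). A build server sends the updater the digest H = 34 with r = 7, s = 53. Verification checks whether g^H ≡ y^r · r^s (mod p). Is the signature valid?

Left side g^H mod p:
33^2 = 1089 ≡ 10
33^4 ≡ 10^2 = 100 ≡ 17
33^8 ≡ 17^2 = 289 ≡ 40
33^16 ≡ 40^2 = 1600 ≡ 23
33^32 ≡ 23^2 = 529 ≡ 31
34 = 32 + 2, so 33^34 ≡ 31·10 ≡ 61 (mod 83)
Right side y^r · r^s mod p:
51^2 = 2601 ≡ 28
51^4 ≡ 28^2 = 784 ≡ 37
7 = 4 + 2 + 1, so 51^7 ≡ 37·28·51 ≡ 48 (mod 83)
7^2 = 49
7^4 ≡ 49^2 = 2401 ≡ 77
7^8 ≡ 77^2 = 5929 ≡ 36
7^16 ≡ 36^2 = 1296 ≡ 51
7^32 ≡ 51^2 = 2601 ≡ 28
53 = 32 + 16 + 4 + 1, so 7^53 ≡ 28·51·77·7 ≡ 33 (mod 83)
48·33 = 1584 ≡ 7 (mod 83)
61 ≠ 7, so verification fails.

invalid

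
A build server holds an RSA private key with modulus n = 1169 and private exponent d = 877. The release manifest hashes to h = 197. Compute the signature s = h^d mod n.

h^2 ≡ 197^2 = 38809 ≡ 232
h^4 ≡ 232^2 = 53824 ≡ 50
h^8 ≡ 50^2 = 2500 ≡ 162
h^16 ≡ 162^2 = 26244 ≡ 526
h^32 ≡ 526^2 = 276676 ≡ 792
h^64 ≡ 792^2 = 627264 ≡ 680
h^128 ≡ 680^2 = 462400 ≡ 645
h^256 ≡ 645^2 = 416025 ≡ 1030
h^512 ≡ 1030^2 = 1060900 ≡ 617
877 = 512 + 256 + 64 + 32 + 8 + 4 + 1, so h^877 ≡ 617·1030·680·792·162·50·197 ≡ 827 (mod 1169)

827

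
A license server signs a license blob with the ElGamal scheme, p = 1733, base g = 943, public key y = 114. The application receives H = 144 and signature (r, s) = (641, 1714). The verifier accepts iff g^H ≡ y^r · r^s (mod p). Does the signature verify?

verifies

Left side g^H mod p:
943^144 mod 1733 = 76
Right side y^r · r^s mod p:
114^641 mod 1733 = 1075
641^1714 mod 1733 = 1617
1075·1617 = 1738275 ≡ 76 (mod 1733)
76 ≡ 76 (mod 1733), so the signature is genuine.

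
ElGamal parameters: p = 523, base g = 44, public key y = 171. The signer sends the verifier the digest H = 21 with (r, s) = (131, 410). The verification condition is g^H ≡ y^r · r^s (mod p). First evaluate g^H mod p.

44^21 mod 523 = 153

153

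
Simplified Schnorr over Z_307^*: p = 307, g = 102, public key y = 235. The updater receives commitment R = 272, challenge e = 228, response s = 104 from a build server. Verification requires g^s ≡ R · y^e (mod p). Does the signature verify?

g^s mod p:
102^2 = 10404 ≡ 273
102^4 ≡ 273^2 = 74529 ≡ 235
102^8 ≡ 235^2 = 55225 ≡ 272
102^16 ≡ 272^2 = 73984 ≡ 304
102^32 ≡ 304^2 = 92416 ≡ 9
102^64 ≡ 9^2 = 81
104 = 64 + 32 + 8, so 102^104 ≡ 81·9·272 ≡ 273 (mod 307)
R · y^e mod p:
235^2 = 55225 ≡ 272
235^4 ≡ 272^2 = 73984 ≡ 304
235^8 ≡ 304^2 = 92416 ≡ 9
235^16 ≡ 9^2 = 81
235^32 ≡ 81^2 = 6561 ≡ 114
235^64 ≡ 114^2 = 12996 ≡ 102
235^128 ≡ 102^2 = 10404 ≡ 273
228 = 128 + 64 + 32 + 4, so 235^228 ≡ 273·102·114·304 ≡ 115 (mod 307)
272·115 = 31280 ≡ 273 (mod 307)
273 ≡ 273 (mod 307); signature holds.

verifies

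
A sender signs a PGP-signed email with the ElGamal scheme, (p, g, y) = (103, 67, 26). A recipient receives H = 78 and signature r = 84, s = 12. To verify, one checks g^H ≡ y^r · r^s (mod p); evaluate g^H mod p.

93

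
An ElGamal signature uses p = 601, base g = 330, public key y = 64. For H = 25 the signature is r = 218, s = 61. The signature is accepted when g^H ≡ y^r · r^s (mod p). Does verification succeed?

passes

Left side g^H mod p:
Squares mod 601: 330^1≡330, 330^2≡119, 330^4≡338, 330^8≡54, 330^16≡512
25 = 16 + 8 + 1, so 330^25 ≡ 512·54·330 ≡ 59 (mod 601)
Right side y^r · r^s mod p:
Squares mod 601: 64^1≡64, 64^2≡490, 64^4≡301, 64^8≡451, 64^16≡263, 64^32≡54, 64^64≡512, 64^128≡108
218 = 128 + 64 + 16 + 8 + 2, so 64^218 ≡ 108·512·263·451·490 ≡ 256 (mod 601)
Squares mod 601: 218^1≡218, 218^2≡45, 218^4≡222, 218^8≡2, 218^16≡4, 218^32≡16
61 = 32 + 16 + 8 + 4 + 1, so 218^61 ≡ 16·4·2·222·218 ≡ 181 (mod 601)
256·181 = 46336 ≡ 59 (mod 601)
59 ≡ 59 (mod 601), so the signature is genuine.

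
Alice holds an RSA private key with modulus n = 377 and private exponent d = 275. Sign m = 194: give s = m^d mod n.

168

Squares mod 377: m^1≡194, m^2≡313, m^4≡326, m^8≡339, m^16≡313, m^32≡326, m^64≡339, m^128≡313, m^256≡326
275 = 256 + 16 + 2 + 1, so m^275 ≡ 326·313·313·194 ≡ 168 (mod 377)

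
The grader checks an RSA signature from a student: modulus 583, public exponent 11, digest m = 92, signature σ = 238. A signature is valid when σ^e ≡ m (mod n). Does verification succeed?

Squares mod 583: σ^1≡238, σ^2≡93, σ^4≡487, σ^8≡471
11 = 8 + 2 + 1, so σ^11 ≡ 471·93·238 ≡ 491 (mod 583)
491 ≠ 92, so verification fails.

fails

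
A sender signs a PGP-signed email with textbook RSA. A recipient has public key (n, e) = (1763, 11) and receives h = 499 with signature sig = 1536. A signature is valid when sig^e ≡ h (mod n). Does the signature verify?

sig^2 ≡ 1536^2 = 2359296 ≡ 402
sig^4 ≡ 402^2 = 161604 ≡ 1171
sig^8 ≡ 1171^2 = 1371241 ≡ 1390
11 = 8 + 2 + 1, so sig^11 ≡ 1390·402·1536 ≡ 1264 (mod 1763)
1264 ≠ 499, so verification fails.

does not verify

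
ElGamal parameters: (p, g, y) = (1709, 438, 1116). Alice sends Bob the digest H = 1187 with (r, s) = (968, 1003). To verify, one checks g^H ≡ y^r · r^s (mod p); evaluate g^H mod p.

992

438^2 = 191844 ≡ 436
438^4 ≡ 436^2 = 190096 ≡ 397
438^8 ≡ 397^2 = 157609 ≡ 381
438^16 ≡ 381^2 = 145161 ≡ 1605
438^32 ≡ 1605^2 = 2576025 ≡ 562
438^64 ≡ 562^2 = 315844 ≡ 1388
438^128 ≡ 1388^2 = 1926544 ≡ 501
438^256 ≡ 501^2 = 251001 ≡ 1487
438^512 ≡ 1487^2 = 2211169 ≡ 1432
438^1024 ≡ 1432^2 = 2050624 ≡ 1533
1187 = 1024 + 128 + 32 + 2 + 1, so 438^1187 ≡ 1533·501·562·436·438 ≡ 992 (mod 1709)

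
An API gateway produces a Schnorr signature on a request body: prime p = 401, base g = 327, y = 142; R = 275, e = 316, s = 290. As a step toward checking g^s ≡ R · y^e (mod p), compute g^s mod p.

327^2 = 106929 ≡ 263
327^4 ≡ 263^2 = 69169 ≡ 197
327^8 ≡ 197^2 = 38809 ≡ 313
327^16 ≡ 313^2 = 97969 ≡ 125
327^32 ≡ 125^2 = 15625 ≡ 387
327^64 ≡ 387^2 = 149769 ≡ 196
327^128 ≡ 196^2 = 38416 ≡ 321
327^256 ≡ 321^2 = 103041 ≡ 385
290 = 256 + 32 + 2, so 327^290 ≡ 385·387·263 ≡ 366 (mod 401)

366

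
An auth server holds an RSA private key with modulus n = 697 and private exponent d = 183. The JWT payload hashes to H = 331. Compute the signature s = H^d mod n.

H^2 ≡ 331^2 = 109561 ≡ 132
H^4 ≡ 132^2 = 17424 ≡ 696
H^8 ≡ 696^2 = 484416 ≡ 1
H^16 ≡ 1^2 = 1
H^32 ≡ 1^2 = 1
H^64 ≡ 1^2 = 1
H^128 ≡ 1^2 = 1
183 = 128 + 32 + 16 + 4 + 2 + 1, so H^183 ≡ 1·1·1·696·132·331 ≡ 219 (mod 697)

219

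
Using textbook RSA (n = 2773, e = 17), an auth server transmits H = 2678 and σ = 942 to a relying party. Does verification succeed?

σ^2 ≡ 942^2 = 887364 ≡ 4
σ^4 ≡ 4^2 = 16
σ^8 ≡ 16^2 = 256
σ^16 ≡ 256^2 = 65536 ≡ 1757
17 = 16 + 1, so σ^17 ≡ 1757·942 ≡ 2386 (mod 2773)
The recovered value 2386 does not match the digest 2678.

fails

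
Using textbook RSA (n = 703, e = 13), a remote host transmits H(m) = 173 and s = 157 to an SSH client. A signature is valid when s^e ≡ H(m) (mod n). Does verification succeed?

s^2 ≡ 157^2 = 24649 ≡ 44
s^4 ≡ 44^2 = 1936 ≡ 530
s^8 ≡ 530^2 = 280900 ≡ 403
13 = 8 + 4 + 1, so s^13 ≡ 403·530·157 ≡ 530 (mod 703)
s^13 mod 703 = 530, but H(m) = 173.

fails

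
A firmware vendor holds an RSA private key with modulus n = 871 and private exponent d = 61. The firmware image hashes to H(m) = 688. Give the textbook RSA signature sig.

337

Squares mod 871: (H(m))^1≡688, (H(m))^2≡391, (H(m))^4≡456, (H(m))^8≡638, (H(m))^16≡287, (H(m))^32≡495
61 = 32 + 16 + 8 + 4 + 1, so (H(m))^61 ≡ 495·287·638·456·688 ≡ 337 (mod 871)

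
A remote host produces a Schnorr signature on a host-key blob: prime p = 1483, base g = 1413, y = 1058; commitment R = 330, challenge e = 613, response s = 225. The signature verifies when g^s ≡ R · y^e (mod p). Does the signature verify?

verifies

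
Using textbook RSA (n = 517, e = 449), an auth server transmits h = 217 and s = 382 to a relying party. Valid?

Squares mod 517: s^1≡382, s^2≡130, s^4≡356, s^8≡71, s^16≡388, s^32≡97, s^64≡103, s^128≡269, s^256≡498
449 = 256 + 128 + 64 + 1, so s^449 ≡ 498·269·103·382 ≡ 84 (mod 517)
84 ≠ 217, so verification fails.

no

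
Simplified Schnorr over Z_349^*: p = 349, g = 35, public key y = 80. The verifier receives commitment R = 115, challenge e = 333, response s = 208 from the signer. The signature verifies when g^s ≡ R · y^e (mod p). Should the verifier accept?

g^s mod p:
35^2 = 1225 ≡ 178
35^4 ≡ 178^2 = 31684 ≡ 274
35^8 ≡ 274^2 = 75076 ≡ 41
35^16 ≡ 41^2 = 1681 ≡ 285
35^32 ≡ 285^2 = 81225 ≡ 257
35^64 ≡ 257^2 = 66049 ≡ 88
35^128 ≡ 88^2 = 7744 ≡ 66
208 = 128 + 64 + 16, so 35^208 ≡ 66·88·285 ≡ 322 (mod 349)
R · y^e mod p:
80^2 = 6400 ≡ 118
80^4 ≡ 118^2 = 13924 ≡ 313
80^8 ≡ 313^2 = 97969 ≡ 249
80^16 ≡ 249^2 = 62001 ≡ 228
80^32 ≡ 228^2 = 51984 ≡ 332
80^64 ≡ 332^2 = 110224 ≡ 289
80^128 ≡ 289^2 = 83521 ≡ 110
80^256 ≡ 110^2 = 12100 ≡ 234
333 = 256 + 64 + 8 + 4 + 1, so 80^333 ≡ 234·289·249·313·80 ≡ 282 (mod 349)
115·282 = 32430 ≡ 322 (mod 349)
322 ≡ 322 (mod 349); signature holds.

accept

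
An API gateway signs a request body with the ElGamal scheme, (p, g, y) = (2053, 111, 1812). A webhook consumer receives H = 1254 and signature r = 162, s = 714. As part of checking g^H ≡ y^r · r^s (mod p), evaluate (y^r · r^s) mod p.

276

1812^2 = 3283344 ≡ 597
1812^4 ≡ 597^2 = 356409 ≡ 1240
1812^8 ≡ 1240^2 = 1537600 ≡ 1956
1812^16 ≡ 1956^2 = 3825936 ≡ 1197
1812^32 ≡ 1197^2 = 1432809 ≡ 1868
1812^64 ≡ 1868^2 = 3489424 ≡ 1377
1812^128 ≡ 1377^2 = 1896129 ≡ 1210
162 = 128 + 32 + 2, so 1812^162 ≡ 1210·1868·597 ≡ 1585 (mod 2053)
162^2 = 26244 ≡ 1608
162^4 ≡ 1608^2 = 2585664 ≡ 937
162^8 ≡ 937^2 = 877969 ≡ 1338
162^16 ≡ 1338^2 = 1790244 ≡ 28
162^32 ≡ 28^2 = 784
162^64 ≡ 784^2 = 614656 ≡ 809
162^128 ≡ 809^2 = 654481 ≡ 1627
162^256 ≡ 1627^2 = 2647129 ≡ 812
162^512 ≡ 812^2 = 659344 ≡ 331
714 = 512 + 128 + 64 + 8 + 2, so 162^714 ≡ 331·1627·809·1338·1608 ≡ 1526 (mod 2053)
y^r · r^s ≡ 1585·1526 = 2418710 ≡ 276 (mod 2053)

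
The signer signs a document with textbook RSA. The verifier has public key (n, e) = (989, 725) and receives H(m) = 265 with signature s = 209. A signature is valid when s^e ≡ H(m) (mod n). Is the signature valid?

valid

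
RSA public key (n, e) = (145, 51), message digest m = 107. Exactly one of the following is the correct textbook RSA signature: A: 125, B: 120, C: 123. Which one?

C

Candidate A: Squares mod 145: 125^1≡125, 125^2≡110, 125^4≡65, 125^8≡20, 125^16≡110, 125^32≡65; 51 = 32 + 16 + 2 + 1, so 125^51 ≡ 65·110·110·125 ≡ 35 (mod 145)
Candidate B: Squares mod 145: 120^1≡120, 120^2≡45, 120^4≡140, 120^8≡25, 120^16≡45, 120^32≡140; 51 = 32 + 16 + 2 + 1, so 120^51 ≡ 140·45·45·120 ≡ 100 (mod 145)
Candidate C: Squares mod 145: 123^1≡123, 123^2≡49, 123^4≡81, 123^8≡36, 123^16≡136, 123^32≡81; 51 = 32 + 16 + 2 + 1, so 123^51 ≡ 81·136·49·123 ≡ 107 (mod 145)
  → matches m = 107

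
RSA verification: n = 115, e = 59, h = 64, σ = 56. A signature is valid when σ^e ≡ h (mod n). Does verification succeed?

fails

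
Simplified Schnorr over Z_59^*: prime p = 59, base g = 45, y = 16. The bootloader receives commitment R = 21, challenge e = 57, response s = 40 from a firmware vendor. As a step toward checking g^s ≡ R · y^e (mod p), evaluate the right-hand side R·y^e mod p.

5

Squares mod 59: 16^1≡16, 16^2≡20, 16^4≡46, 16^8≡51, 16^16≡5, 16^32≡25
57 = 32 + 16 + 8 + 1, so 16^57 ≡ 25·5·51·16 ≡ 48 (mod 59)
R · y^e ≡ 21·48 = 1008 ≡ 5 (mod 59)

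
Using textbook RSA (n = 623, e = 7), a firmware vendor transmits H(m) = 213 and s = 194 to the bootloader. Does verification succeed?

fails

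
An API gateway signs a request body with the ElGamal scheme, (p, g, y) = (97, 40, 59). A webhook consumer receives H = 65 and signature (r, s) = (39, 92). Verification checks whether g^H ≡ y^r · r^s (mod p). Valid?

no

Left side g^H mod p:
40^2 = 1600 ≡ 48
40^4 ≡ 48^2 = 2304 ≡ 73
40^8 ≡ 73^2 = 5329 ≡ 91
40^16 ≡ 91^2 = 8281 ≡ 36
40^32 ≡ 36^2 = 1296 ≡ 35
40^64 ≡ 35^2 = 1225 ≡ 61
65 = 64 + 1, so 40^65 ≡ 61·40 ≡ 15 (mod 97)
Right side y^r · r^s mod p:
59^2 = 3481 ≡ 86
59^4 ≡ 86^2 = 7396 ≡ 24
59^8 ≡ 24^2 = 576 ≡ 91
59^16 ≡ 91^2 = 8281 ≡ 36
59^32 ≡ 36^2 = 1296 ≡ 35
39 = 32 + 4 + 2 + 1, so 59^39 ≡ 35·24·86·59 ≡ 77 (mod 97)
39^2 = 1521 ≡ 66
39^4 ≡ 66^2 = 4356 ≡ 88
39^8 ≡ 88^2 = 7744 ≡ 81
39^16 ≡ 81^2 = 6561 ≡ 62
39^32 ≡ 62^2 = 3844 ≡ 61
39^64 ≡ 61^2 = 3721 ≡ 35
92 = 64 + 16 + 8 + 4, so 39^92 ≡ 35·62·81·88 ≡ 43 (mod 97)
77·43 = 3311 ≡ 13 (mod 97)
15 ≠ 13, so verification fails.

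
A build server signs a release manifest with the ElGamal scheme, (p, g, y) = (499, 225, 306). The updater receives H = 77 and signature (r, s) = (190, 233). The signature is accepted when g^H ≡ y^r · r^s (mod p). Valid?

no

Left side g^H mod p:
225^2 = 50625 ≡ 226
225^4 ≡ 226^2 = 51076 ≡ 178
225^8 ≡ 178^2 = 31684 ≡ 247
225^16 ≡ 247^2 = 61009 ≡ 131
225^32 ≡ 131^2 = 17161 ≡ 195
225^64 ≡ 195^2 = 38025 ≡ 101
77 = 64 + 8 + 4 + 1, so 225^77 ≡ 101·247·178·225 ≡ 109 (mod 499)
Right side y^r · r^s mod p:
306^2 = 93636 ≡ 323
306^4 ≡ 323^2 = 104329 ≡ 38
306^8 ≡ 38^2 = 1444 ≡ 446
306^16 ≡ 446^2 = 198916 ≡ 314
306^32 ≡ 314^2 = 98596 ≡ 293
306^64 ≡ 293^2 = 85849 ≡ 21
306^128 ≡ 21^2 = 441
190 = 128 + 32 + 16 + 8 + 4 + 2, so 306^190 ≡ 441·293·314·446·38·323 ≡ 126 (mod 499)
190^2 = 36100 ≡ 172
190^4 ≡ 172^2 = 29584 ≡ 143
190^8 ≡ 143^2 = 20449 ≡ 489
190^16 ≡ 489^2 = 239121 ≡ 100
190^32 ≡ 100^2 = 10000 ≡ 20
190^64 ≡ 20^2 = 400
190^128 ≡ 400^2 = 160000 ≡ 320
233 = 128 + 64 + 32 + 8 + 1, so 190^233 ≡ 320·400·20·489·190 ≡ 5 (mod 499)
126·5 = 630 ≡ 131 (mod 499)
109 ≠ 131, so verification fails.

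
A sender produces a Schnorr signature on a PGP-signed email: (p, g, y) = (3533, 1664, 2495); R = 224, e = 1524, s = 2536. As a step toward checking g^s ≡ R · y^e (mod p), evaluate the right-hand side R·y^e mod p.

2495^1524 mod 3533 = 1292
R · y^e ≡ 224·1292 = 289408 ≡ 3235 (mod 3533)

3235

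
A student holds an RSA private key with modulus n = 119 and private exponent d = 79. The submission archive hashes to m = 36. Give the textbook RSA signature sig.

m^2 ≡ 36^2 = 1296 ≡ 106
m^4 ≡ 106^2 = 11236 ≡ 50
m^8 ≡ 50^2 = 2500 ≡ 1
m^16 ≡ 1^2 = 1
m^32 ≡ 1^2 = 1
m^64 ≡ 1^2 = 1
79 = 64 + 8 + 4 + 2 + 1, so m^79 ≡ 1·1·50·106·36 ≡ 43 (mod 119)

43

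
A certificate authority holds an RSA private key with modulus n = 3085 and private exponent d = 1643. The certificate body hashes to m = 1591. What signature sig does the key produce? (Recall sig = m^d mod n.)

2496

Squares mod 3085: m^1≡1591, m^2≡1581, m^4≡711, m^8≡2666, m^16≡2801, m^32≡446, m^64≡1476, m^128≡566, m^256≡2601, m^512≡2881, m^1024≡1511
1643 = 1024 + 512 + 64 + 32 + 8 + 2 + 1, so m^1643 ≡ 1511·2881·1476·446·2666·1581·1591 ≡ 2496 (mod 3085)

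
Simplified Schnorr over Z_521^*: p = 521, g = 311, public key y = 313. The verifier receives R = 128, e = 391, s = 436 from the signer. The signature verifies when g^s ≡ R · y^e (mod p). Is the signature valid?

valid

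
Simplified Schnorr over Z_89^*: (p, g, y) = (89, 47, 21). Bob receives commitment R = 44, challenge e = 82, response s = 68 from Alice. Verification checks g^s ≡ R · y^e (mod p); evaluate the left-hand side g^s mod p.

16

47^2 = 2209 ≡ 73
47^4 ≡ 73^2 = 5329 ≡ 78
47^8 ≡ 78^2 = 6084 ≡ 32
47^16 ≡ 32^2 = 1024 ≡ 45
47^32 ≡ 45^2 = 2025 ≡ 67
47^64 ≡ 67^2 = 4489 ≡ 39
68 = 64 + 4, so 47^68 ≡ 39·78 ≡ 16 (mod 89)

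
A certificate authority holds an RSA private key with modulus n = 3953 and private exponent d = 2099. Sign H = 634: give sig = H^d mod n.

2134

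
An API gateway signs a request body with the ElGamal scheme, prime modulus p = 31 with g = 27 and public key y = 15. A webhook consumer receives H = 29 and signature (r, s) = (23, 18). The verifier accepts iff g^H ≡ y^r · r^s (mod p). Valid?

no

Left side g^H mod p:
Squares mod 31: 27^1≡27, 27^2≡16, 27^4≡8, 27^8≡2, 27^16≡4
29 = 16 + 8 + 4 + 1, so 27^29 ≡ 4·2·8·27 ≡ 23 (mod 31)
Right side y^r · r^s mod p:
Squares mod 31: 15^1≡15, 15^2≡8, 15^4≡2, 15^8≡4, 15^16≡16
23 = 16 + 4 + 2 + 1, so 15^23 ≡ 16·2·8·15 ≡ 27 (mod 31)
Squares mod 31: 23^1≡23, 23^2≡2, 23^4≡4, 23^8≡16, 23^16≡8
18 = 16 + 2, so 23^18 ≡ 8·2 ≡ 16 (mod 31)
27·16 = 432 ≡ 29 (mod 31)
23 ≠ 29, so verification fails.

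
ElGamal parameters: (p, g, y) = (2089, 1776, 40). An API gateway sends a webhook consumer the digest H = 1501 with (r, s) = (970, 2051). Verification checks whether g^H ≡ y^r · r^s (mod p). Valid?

Left side g^H mod p:
1776^2 = 3154176 ≡ 1875
1776^4 ≡ 1875^2 = 3515625 ≡ 1927
1776^8 ≡ 1927^2 = 3713329 ≡ 1176
1776^16 ≡ 1176^2 = 1382976 ≡ 58
1776^32 ≡ 58^2 = 3364 ≡ 1275
1776^64 ≡ 1275^2 = 1625625 ≡ 383
1776^128 ≡ 383^2 = 146689 ≡ 459
1776^256 ≡ 459^2 = 210681 ≡ 1781
1776^512 ≡ 1781^2 = 3171961 ≡ 859
1776^1024 ≡ 859^2 = 737881 ≡ 464
1501 = 1024 + 256 + 128 + 64 + 16 + 8 + 4 + 1, so 1776^1501 ≡ 464·1781·459·383·58·1176·1927·1776 ≡ 2020 (mod 2089)
Right side y^r · r^s mod p:
40^2 = 1600
40^4 ≡ 1600^2 = 2560000 ≡ 975
40^8 ≡ 975^2 = 950625 ≡ 130
40^16 ≡ 130^2 = 16900 ≡ 188
40^32 ≡ 188^2 = 35344 ≡ 1920
40^64 ≡ 1920^2 = 3686400 ≡ 1404
40^128 ≡ 1404^2 = 1971216 ≡ 1289
40^256 ≡ 1289^2 = 1661521 ≡ 766
40^512 ≡ 766^2 = 586756 ≡ 1836
970 = 512 + 256 + 128 + 64 + 8 + 2, so 40^970 ≡ 1836·766·1289·1404·130·1600 ≡ 1927 (mod 2089)
970^2 = 940900 ≡ 850
970^4 ≡ 850^2 = 722500 ≡ 1795
970^8 ≡ 1795^2 = 3222025 ≡ 787
970^16 ≡ 787^2 = 619369 ≡ 1025
970^32 ≡ 1025^2 = 1050625 ≡ 1947
970^64 ≡ 1947^2 = 3790809 ≡ 1363
970^128 ≡ 1363^2 = 1857769 ≡ 648
970^256 ≡ 648^2 = 419904 ≡ 15
970^512 ≡ 15^2 = 225
970^1024 ≡ 225^2 = 50625 ≡ 489
970^2048 ≡ 489^2 = 239121 ≡ 975
2051 = 2048 + 2 + 1, so 970^2051 ≡ 975·850·970 ≡ 609 (mod 2089)
1927·609 = 1173543 ≡ 1614 (mod 2089)
2020 ≠ 1614, so verification fails.

no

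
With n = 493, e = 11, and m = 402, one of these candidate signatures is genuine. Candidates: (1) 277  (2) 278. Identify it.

1

Candidate 1: 277^2 = 76729 ≡ 314; 277^4 ≡ 314^2 = 98596 ≡ 489; 277^8 ≡ 489^2 = 239121 ≡ 16; 11 = 8 + 2 + 1, so 277^11 ≡ 16·314·277 ≡ 402 (mod 493)
  → matches m = 402
Candidate 2: 278^2 = 77284 ≡ 376; 278^4 ≡ 376^2 = 141376 ≡ 378; 278^8 ≡ 378^2 = 142884 ≡ 407; 11 = 8 + 2 + 1, so 278^11 ≡ 407·376·278 ≡ 447 (mod 493)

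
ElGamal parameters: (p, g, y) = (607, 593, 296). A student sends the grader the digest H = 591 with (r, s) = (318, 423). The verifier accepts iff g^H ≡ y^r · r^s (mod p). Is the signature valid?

Left side g^H mod p:
593^591 mod 607 = 238
Right side y^r · r^s mod p:
296^318 mod 607 = 388
318^423 mod 607 = 129
388·129 = 50052 ≡ 278 (mod 607)
238 ≠ 278, so verification fails.

invalid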